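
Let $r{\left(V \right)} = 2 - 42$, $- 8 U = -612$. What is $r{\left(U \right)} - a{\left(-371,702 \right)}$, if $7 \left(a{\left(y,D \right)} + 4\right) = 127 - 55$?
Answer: $- \frac{324}{7} \approx -46.286$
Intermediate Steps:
$U = \frac{153}{2}$ ($U = \left(- \frac{1}{8}\right) \left(-612\right) = \frac{153}{2} \approx 76.5$)
$a{\left(y,D \right)} = \frac{44}{7}$ ($a{\left(y,D \right)} = -4 + \frac{127 - 55}{7} = -4 + \frac{1}{7} \cdot 72 = -4 + \frac{72}{7} = \frac{44}{7}$)
$r{\left(V \right)} = -40$ ($r{\left(V \right)} = 2 - 42 = -40$)
$r{\left(U \right)} - a{\left(-371,702 \right)} = -40 - \frac{44}{7} = - \frac{324}{7}$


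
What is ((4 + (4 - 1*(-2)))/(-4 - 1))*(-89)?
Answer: 178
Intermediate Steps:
((4 + (4 - 1*(-2)))/(-4 - 1))*(-89) = ((4 + (4 + 2))/(-5))*(-89) = ((4 + 6)*(-⅕))*(-89) = (10*(-⅕))*(-89) = -2*(-89) = 178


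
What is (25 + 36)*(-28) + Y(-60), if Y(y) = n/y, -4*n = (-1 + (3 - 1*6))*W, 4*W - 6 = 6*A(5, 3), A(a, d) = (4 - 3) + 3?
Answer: -13665/8 ≈ -1708.1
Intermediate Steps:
A(a, d) = 4 (A(a, d) = 1 + 3 = 4)
W = 15/2 (W = 3/2 + (6*4)/4 = 3/2 + (¼)*24 = 3/2 + 6 = 15/2 ≈ 7.5000)
n = 15/2 (n = -(-1 + (3 - 1*6))*15/(4*2) = -(-1 + (3 - 6))*15/(4*2) = -(-1 - 3)*15/(4*2) = -(-1)*15/2 = -¼*(-30) = 15/2 ≈ 7.5000)
Y(y) = 15/(2*y)
(25 + 36)*(-28) + Y(-60) = (25 + 36)*(-28) + (15/2)/(-60) = 61*(-28) + (15/2)*(-1/60) = -1708 - ⅛ = -13665/8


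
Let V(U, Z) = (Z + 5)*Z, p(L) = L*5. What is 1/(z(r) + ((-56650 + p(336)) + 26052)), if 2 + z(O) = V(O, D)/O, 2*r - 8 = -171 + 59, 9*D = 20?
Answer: -81/2342545 ≈ -3.4578e-5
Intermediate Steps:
D = 20/9 (D = (⅑)*20 = 20/9 ≈ 2.2222)
p(L) = 5*L
r = -52 (r = 4 + (-171 + 59)/2 = 4 + (½)*(-112) = 4 - 56 = -52)
V(U, Z) = Z*(5 + Z) (V(U, Z) = (5 + Z)*Z = Z*(5 + Z))
z(O) = -2 + 1300/(81*O) (z(O) = -2 + (20*(5 + 20/9)/9)/O = -2 + ((20/9)*(65/9))/O = -2 + 1300/(81*O))
1/(z(r) + ((-56650 + p(336)) + 26052)) = 1/((-2 + (1300/81)/(-52)) + ((-56650 + 5*336) + 26052)) = 1/((-2 + (1300/81)*(-1/52)) + ((-56650 + 1680) + 26052)) = 1/((-2 - 25/81) + (-54970 + 26052)) = 1/(-187/81 - 28918) = 1/(-2342545/81) = -81/2342545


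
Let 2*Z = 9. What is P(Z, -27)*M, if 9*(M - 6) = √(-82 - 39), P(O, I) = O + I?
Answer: -135 - 55*I/2 ≈ -135.0 - 27.5*I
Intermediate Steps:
Z = 9/2 (Z = (½)*9 = 9/2 ≈ 4.5000)
P(O, I) = I + O
M = 6 + 11*I/9 (M = 6 + √(-82 - 39)/9 = 6 + √(-121)/9 = 6 + (11*I)/9 = 6 + 11*I/9 ≈ 6.0 + 1.2222*I)
P(Z, -27)*M = (-27 + 9/2)*(6 + 11*I/9) = -45*(6 + 11*I/9)/2 = -135 - 55*I/2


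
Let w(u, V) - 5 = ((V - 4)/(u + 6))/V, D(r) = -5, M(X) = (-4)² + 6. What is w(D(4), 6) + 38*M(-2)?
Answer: 2524/3 ≈ 841.33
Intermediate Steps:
M(X) = 22 (M(X) = 16 + 6 = 22)
w(u, V) = 5 + (-4 + V)/(V*(6 + u)) (w(u, V) = 5 + ((V - 4)/(u + 6))/V = 5 + ((-4 + V)/(6 + u))/V = 5 + (-4 + V)/(V*(6 + u)))
w(D(4), 6) + 38*M(-2) = (-4 + 31*6 + 5*6*(-5))/(6*(6 - 5)) + 38*22 = (⅙)*(-4 + 186 - 150)/1 + 836 = (⅙)*1*32 + 836 = 16/3 + 836 = 2524/3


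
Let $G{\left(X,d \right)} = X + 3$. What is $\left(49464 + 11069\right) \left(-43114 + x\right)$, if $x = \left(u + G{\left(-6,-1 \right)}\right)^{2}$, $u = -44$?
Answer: $-2476102365$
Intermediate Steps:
$G{\left(X,d \right)} = 3 + X$
$x = 2209$ ($x = \left(-44 + \left(3 - 6\right)\right)^{2} = \left(-44 - 3\right)^{2} = \left(-47\right)^{2} = 2209$)
$\left(49464 + 11069\right) \left(-43114 + x\right) = \left(49464 + 11069\right) \left(-43114 + 2209\right) = 60533 \left(-40905\right) = -2476102365$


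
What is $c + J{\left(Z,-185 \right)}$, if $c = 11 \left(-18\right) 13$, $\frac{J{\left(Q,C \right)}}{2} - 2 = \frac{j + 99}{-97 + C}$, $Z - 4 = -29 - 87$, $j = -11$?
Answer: $- \frac{362458}{141} \approx -2570.6$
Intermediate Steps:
$Z = -112$ ($Z = 4 - 116 = -112$)
$J{\left(Q,C \right)} = 4 + \frac{176}{-97 + C}$ ($J{\left(Q,C \right)} = 4 + 2 \frac{-11 + 99}{-97 + C} = 4 + 2 \frac{88}{-97 + C} = 4 + \frac{176}{-97 + C}$)
$c = -2574$ ($c = \left(-198\right) 13 = -2574$)
$c + J{\left(Z,-185 \right)} = -2574 + \frac{4 \left(-53 - 185\right)}{-97 - 185} = -2574 + 4 \frac{1}{-282} \left(-238\right) = -2574 + 4 \left(- \frac{1}{282}\right) \left(-238\right) = -2574 + \frac{476}{141} = - \frac{362458}{141}$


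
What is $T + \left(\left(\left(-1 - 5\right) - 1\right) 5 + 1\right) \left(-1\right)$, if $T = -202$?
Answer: $-168$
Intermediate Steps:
$T + \left(\left(\left(-1 - 5\right) - 1\right) 5 + 1\right) \left(-1\right) = -202 + \left(\left(\left(-1 - 5\right) - 1\right) 5 + 1\right) \left(-1\right) = -202 + \left(\left(-6 - 1\right) 5 + 1\right) \left(-1\right) = -202 + \left(\left(-7\right) 5 + 1\right) \left(-1\right) = -202 + \left(-35 + 1\right) \left(-1\right) = -202 - -34 = -202 + 34 = -168$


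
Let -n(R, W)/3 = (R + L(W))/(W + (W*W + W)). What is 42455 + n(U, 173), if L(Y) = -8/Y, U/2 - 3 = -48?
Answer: 222361293359/5237575 ≈ 42455.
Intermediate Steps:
U = -90 (U = 6 + 2*(-48) = 6 - 96 = -90)
n(R, W) = -3*(R - 8/W)/(W² + 2*W) (n(R, W) = -3*(R - 8/W)/(W + (W*W + W)) = -3*(R - 8/W)/(W + (W² + W)) = -3*(R - 8/W)/(W + (W + W²)) = -3*(R - 8/W)/(W² + 2*W))
42455 + n(U, 173) = 42455 + 3*(8 - 1*(-90)*173)/(173²*(2 + 173)) = 42455 + 3*(1/29929)*(8 + 15570)/175 = 42455 + 3*(1/29929)*(1/175)*15578 = 42455 + 46734/5237575 = 222361293359/5237575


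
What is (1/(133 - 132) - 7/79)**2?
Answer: 5184/6241 ≈ 0.83064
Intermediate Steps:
(1/(133 - 132) - 7/79)**2 = (1/1 - 7*1/79)**2 = (1 - 7/79)**2 = (72/79)**2 = 5184/6241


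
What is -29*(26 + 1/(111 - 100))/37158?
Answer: -8323/408738 ≈ -0.020363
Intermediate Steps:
-29*(26 + 1/(111 - 100))/37158 = -29*(26 + 1/11)*(1/37158) = -29*287/11*(1/37158) = -8323/11*1/37158 = -8323/408738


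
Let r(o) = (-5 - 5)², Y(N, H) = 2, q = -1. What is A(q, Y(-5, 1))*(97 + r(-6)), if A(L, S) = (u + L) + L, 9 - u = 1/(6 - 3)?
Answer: 3940/3 ≈ 1313.3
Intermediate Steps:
r(o) = 100 (r(o) = (-10)² = 100)
u = 26/3 (u = 9 - 1/(6 - 3) = 9 - 1/3 = 9 - 1*⅓ = 9 - ⅓ = 26/3 ≈ 8.6667)
A(L, S) = 26/3 + 2*L (A(L, S) = (26/3 + L) + L = 26/3 + 2*L)
A(q, Y(-5, 1))*(97 + r(-6)) = (26/3 + 2*(-1))*(97 + 100) = (26/3 - 2)*197 = (20/3)*197 = 3940/3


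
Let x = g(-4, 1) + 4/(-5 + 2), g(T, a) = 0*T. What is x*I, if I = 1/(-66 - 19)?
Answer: 4/255 ≈ 0.015686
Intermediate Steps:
g(T, a) = 0
I = -1/85 (I = 1/(-85) = -1/85 ≈ -0.011765)
x = -4/3 (x = 0 + 4/(-5 + 2) = 0 + 4/(-3) = 0 - 1/3*4 = 0 - 4/3 = -4/3 ≈ -1.3333)
x*I = -4/3*(-1/85) = 4/255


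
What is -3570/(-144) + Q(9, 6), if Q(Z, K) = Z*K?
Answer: 1891/24 ≈ 78.792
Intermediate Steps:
Q(Z, K) = K*Z
-3570/(-144) + Q(9, 6) = -3570/(-144) + 6*9 = -3570*(-1)/144 + 54 = -105*(-17/72) + 54 = 595/24 + 54 = 1891/24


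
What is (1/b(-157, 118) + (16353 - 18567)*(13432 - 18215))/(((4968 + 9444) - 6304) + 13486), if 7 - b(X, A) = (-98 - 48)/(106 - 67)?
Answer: 1479008839/3015962 ≈ 490.39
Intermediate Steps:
b(X, A) = 419/39 (b(X, A) = 7 - (-98 - 48)/(106 - 67) = 7 - (-146)/39 = 7 - 1*(-146/39) = 7 + 146/39 = 419/39)
(1/b(-157, 118) + (16353 - 18567)*(13432 - 18215))/(((4968 + 9444) - 6304) + 13486) = (1/(419/39) + (16353 - 18567)*(13432 - 18215))/(((4968 + 9444) - 6304) + 13486) = (39/419 - 2214*(-4783))/((14412 - 6304) + 13486) = (39/419 + 10589562)/(8108 + 13486) = (4437026517/419)/21594 = (4437026517/419)*(1/21594) = 1479008839/3015962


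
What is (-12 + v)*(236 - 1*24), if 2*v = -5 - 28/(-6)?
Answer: -7738/3 ≈ -2579.3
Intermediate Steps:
v = -1/6 (v = (-5 - 28/(-6))/2 = (-5 - 28*(-1)/6)/2 = (-5 - 7*(-2/3))/2 = (-5 + 14/3)/2 = (1/2)*(-1/3) = -1/6 ≈ -0.16667)
(-12 + v)*(236 - 1*24) = (-12 - 1/6)*(236 - 1*24) = -73*(236 - 24)/6 = -73/6*212 = -7738/3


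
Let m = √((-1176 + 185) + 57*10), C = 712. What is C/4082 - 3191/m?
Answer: 356/2041 + 3191*I*√421/421 ≈ 0.17442 + 155.52*I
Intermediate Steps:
m = I*√421 (m = √(-991 + 570) = √(-421) = I*√421 ≈ 20.518*I)
C/4082 - 3191/m = 712/4082 - 3191*(-I*√421/421) = 712*(1/4082) - (-3191)*I*√421/421 = 356/2041 + 3191*I*√421/421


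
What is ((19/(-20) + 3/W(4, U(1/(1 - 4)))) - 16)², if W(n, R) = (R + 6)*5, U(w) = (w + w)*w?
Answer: 22268961/78400 ≈ 284.04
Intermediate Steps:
U(w) = 2*w² (U(w) = (2*w)*w = 2*w²)
W(n, R) = 30 + 5*R (W(n, R) = (6 + R)*5 = 30 + 5*R)
((19/(-20) + 3/W(4, U(1/(1 - 4)))) - 16)² = ((19/(-20) + 3/(30 + 5*(2*(1/(1 - 4))²))) - 16)² = ((19*(-1/20) + 3/(30 + 5*(2*(1/(-3))²))) - 16)² = ((-19/20 + 3/(30 + 5*(2*(-⅓)²))) - 16)² = ((-19/20 + 3/(30 + 5*(2*(⅑)))) - 16)² = ((-19/20 + 3/(30 + 5*(2/9))) - 16)² = ((-19/20 + 3/(30 + 10/9)) - 16)² = ((-19/20 + 3/(280/9)) - 16)² = ((-19/20 + 3*(9/280)) - 16)² = ((-19/20 + 27/280) - 16)² = (-239/280 - 16)² = (-4719/280)² = 22268961/78400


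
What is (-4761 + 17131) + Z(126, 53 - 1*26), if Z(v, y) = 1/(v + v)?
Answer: 3117241/252 ≈ 12370.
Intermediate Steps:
Z(v, y) = 1/(2*v)
(-4761 + 17131) + Z(126, 53 - 1*26) = (-4761 + 17131) + (½)/126 = 12370 + (½)*(1/126) = 12370 + 1/252 = 3117241/252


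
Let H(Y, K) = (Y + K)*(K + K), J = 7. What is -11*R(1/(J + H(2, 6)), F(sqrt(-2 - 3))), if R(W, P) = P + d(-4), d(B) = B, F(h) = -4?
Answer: 88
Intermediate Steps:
H(Y, K) = 2*K*(K + Y) (H(Y, K) = (K + Y)*(2*K) = 2*K*(K + Y))
R(W, P) = -4 + P (R(W, P) = P - 4 = -4 + P)
-11*R(1/(J + H(2, 6)), F(sqrt(-2 - 3))) = -11*(-4 - 4) = -11*(-8) = 88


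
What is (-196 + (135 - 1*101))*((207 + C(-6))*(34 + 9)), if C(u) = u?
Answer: -1400166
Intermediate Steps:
(-196 + (135 - 1*101))*((207 + C(-6))*(34 + 9)) = (-196 + (135 - 1*101))*((207 - 6)*(34 + 9)) = (-196 + (135 - 101))*(201*43) = (-196 + 34)*8643 = -162*8643 = -1400166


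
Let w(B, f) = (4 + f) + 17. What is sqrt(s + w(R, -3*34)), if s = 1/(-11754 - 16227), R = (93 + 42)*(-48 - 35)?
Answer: I*sqrt(7046430358)/9327 ≈ 9.0*I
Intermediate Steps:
R = -11205 (R = 135*(-83) = -11205)
w(B, f) = 21 + f
s = -1/27981 (s = 1/(-27981) = -1/27981 ≈ -3.5739e-5)
sqrt(s + w(R, -3*34)) = sqrt(-1/27981 + (21 - 3*34)) = sqrt(-1/27981 + (21 - 102)) = sqrt(-1/27981 - 81) = sqrt(-2266462/27981) = I*sqrt(7046430358)/9327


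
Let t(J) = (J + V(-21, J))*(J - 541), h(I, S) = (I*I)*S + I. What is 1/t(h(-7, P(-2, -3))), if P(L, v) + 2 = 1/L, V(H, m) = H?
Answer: 4/403641 ≈ 9.9098e-6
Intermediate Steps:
P(L, v) = -2 + 1/L
h(I, S) = I + S*I² (h(I, S) = I²*S + I = S*I² + I = I + S*I²)
t(J) = (-541 + J)*(-21 + J) (t(J) = (J - 21)*(J - 541) = (-21 + J)*(-541 + J) = (-541 + J)*(-21 + J))
1/t(h(-7, P(-2, -3))) = 1/(11361 + (-7*(1 - 7*(-2 + 1/(-2))))² - (-3934)*(1 - 7*(-2 + 1/(-2)))) = 1/(11361 + (-7*(1 - 7*(-2 - ½)))² - (-3934)*(1 - 7*(-2 - ½))) = 1/(11361 + (-7*(1 - 7*(-5/2)))² - (-3934)*(1 - 7*(-5/2))) = 1/(11361 + (-7*(1 + 35/2))² - (-3934)*(1 + 35/2)) = 1/(11361 + (-7*37/2)² - (-3934)*37/2) = 1/(11361 + (-259/2)² - 562*(-259/2)) = 1/(11361 + 67081/4 + 72779) = 1/(403641/4) = 4/403641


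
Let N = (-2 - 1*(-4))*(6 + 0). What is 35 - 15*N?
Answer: -145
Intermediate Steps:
N = 12 (N = (-2 + 4)*6 = 2*6 = 12)
35 - 15*N = 35 - 15*12 = 35 - 180 = -145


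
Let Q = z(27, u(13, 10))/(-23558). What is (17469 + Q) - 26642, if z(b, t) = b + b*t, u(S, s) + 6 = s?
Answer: -216097669/23558 ≈ -9173.0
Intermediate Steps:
u(S, s) = -6 + s
Q = -135/23558 (Q = (27*(1 + (-6 + 10)))/(-23558) = (27*(1 + 4))*(-1/23558) = (27*5)*(-1/23558) = 135*(-1/23558) = -135/23558 ≈ -0.0057305)
(17469 + Q) - 26642 = (17469 - 135/23558) - 26642 = 411534567/23558 - 26642 = -216097669/23558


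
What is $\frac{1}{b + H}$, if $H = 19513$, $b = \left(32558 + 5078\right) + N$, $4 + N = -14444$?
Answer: $\frac{1}{42701} \approx 2.3419 \cdot 10^{-5}$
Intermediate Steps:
$N = -14448$ ($N = -4 - 14444 = -14448$)
$b = 23188$ ($b = \left(32558 + 5078\right) - 14448 = 37636 - 14448 = 23188$)
$\frac{1}{b + H} = \frac{1}{23188 + 19513} = \frac{1}{42701}$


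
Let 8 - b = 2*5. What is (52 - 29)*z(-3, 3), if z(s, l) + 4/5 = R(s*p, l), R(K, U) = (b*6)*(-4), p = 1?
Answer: 5428/5 ≈ 1085.6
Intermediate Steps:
b = -2 (b = 8 - 2*5 = 8 - 1*10 = 8 - 10 = -2)
R(K, U) = 48 (R(K, U) = -2*6*(-4) = -12*(-4) = 48)
z(s, l) = 236/5 (z(s, l) = -⅘ + 48 = 236/5)
(52 - 29)*z(-3, 3) = (52 - 29)*(236/5) = 23*(236/5) = 5428/5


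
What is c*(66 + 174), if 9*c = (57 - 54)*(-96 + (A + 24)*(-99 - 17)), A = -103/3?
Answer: 264640/3 ≈ 88213.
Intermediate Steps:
A = -103/3 (A = -103*⅓ = -103/3 ≈ -34.333)
c = 3308/9 (c = ((57 - 54)*(-96 + (-103/3 + 24)*(-99 - 17)))/9 = (3*(-96 - 31/3*(-116)))/9 = (3*(-96 + 3596/3))/9 = (3*(3308/3))/9 = (⅑)*3308 = 3308/9 ≈ 367.56)
c*(66 + 174) = 3308*(66 + 174)/9 = (3308/9)*240 = 264640/3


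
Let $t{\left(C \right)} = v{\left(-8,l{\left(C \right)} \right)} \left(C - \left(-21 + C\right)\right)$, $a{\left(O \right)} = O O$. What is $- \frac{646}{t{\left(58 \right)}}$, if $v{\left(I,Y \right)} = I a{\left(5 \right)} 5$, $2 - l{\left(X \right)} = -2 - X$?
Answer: $\frac{323}{10500} \approx 0.030762$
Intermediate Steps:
$l{\left(X \right)} = 4 + X$ ($l{\left(X \right)} = 2 - \left(-2 - X\right) = 2 + \left(2 + X\right) = 4 + X$)
$a{\left(O \right)} = O^{2}$
$v{\left(I,Y \right)} = 125 I$ ($v{\left(I,Y \right)} = I 5^{2} \cdot 5 = I 25 \cdot 5 = 25 I 5 = 125 I$)
$t{\left(C \right)} = -21000$ ($t{\left(C \right)} = 125 \left(-8\right) \left(C - \left(-21 + C\right)\right) = \left(-1000\right) 21 = -21000$)
$- \frac{646}{t{\left(58 \right)}} = - \frac{646}{-21000} = \left(-646\right) \left(- \frac{1}{21000}\right) = \frac{323}{10500}$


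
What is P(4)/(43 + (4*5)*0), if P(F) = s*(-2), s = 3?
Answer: -6/43 ≈ -0.13953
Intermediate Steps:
P(F) = -6 (P(F) = 3*(-2) = -6)
P(4)/(43 + (4*5)*0) = -6/(43 + (4*5)*0) = -6/(43 + 20*0) = -6/(43 + 0) = -6/43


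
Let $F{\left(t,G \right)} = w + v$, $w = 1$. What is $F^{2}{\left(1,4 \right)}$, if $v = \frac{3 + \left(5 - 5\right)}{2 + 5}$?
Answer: $\frac{100}{49} \approx 2.0408$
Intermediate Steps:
$v = \frac{3}{7}$ ($v = \frac{3 + \left(5 - 5\right)}{7} = \left(3 + 0\right) \frac{1}{7} = 3 \cdot \frac{1}{7} = \frac{3}{7} \approx 0.42857$)
$F{\left(t,G \right)} = \frac{10}{7}$ ($F{\left(t,G \right)} = 1 + \frac{3}{7} = \frac{10}{7}$)
$F^{2}{\left(1,4 \right)} = \left(\frac{10}{7}\right)^{2} = \frac{100}{49}$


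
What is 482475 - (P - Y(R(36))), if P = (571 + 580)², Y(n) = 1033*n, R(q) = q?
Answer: -805138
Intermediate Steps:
P = 1324801 (P = 1151² = 1324801)
482475 - (P - Y(R(36))) = 482475 - (1324801 - 1033*36) = 482475 - (1324801 - 1*37188) = 482475 - (1324801 - 37188) = 482475 - 1*1287613 = 482475 - 1287613 = -805138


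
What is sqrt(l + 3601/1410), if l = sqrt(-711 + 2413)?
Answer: sqrt(5077410 + 1988100*sqrt(1702))/1410 ≈ 6.6189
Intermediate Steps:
l = sqrt(1702) ≈ 41.255
sqrt(l + 3601/1410) = sqrt(sqrt(1702) + 3601/1410) = sqrt(3601/1410 + sqrt(1702))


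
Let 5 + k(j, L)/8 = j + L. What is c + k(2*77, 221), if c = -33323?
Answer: -30363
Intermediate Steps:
k(j, L) = -40 + 8*L + 8*j (k(j, L) = -40 + 8*(j + L) = -40 + 8*(L + j) = -40 + (8*L + 8*j) = -40 + 8*L + 8*j)
c + k(2*77, 221) = -33323 + (-40 + 8*221 + 8*(2*77)) = -33323 + (-40 + 1768 + 8*154) = -33323 + (-40 + 1768 + 1232) = -33323 + 2960 = -30363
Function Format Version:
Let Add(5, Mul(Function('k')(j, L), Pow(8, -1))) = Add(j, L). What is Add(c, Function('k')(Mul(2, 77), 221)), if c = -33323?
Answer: -30363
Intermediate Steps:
Function('k')(j, L) = Add(-40, Mul(8, L), Mul(8, j)) (Function('k')(j, L) = Add(-40, Mul(8, Add(j, L))) = Add(-40, Mul(8, Add(L, j))) = Add(-40, Add(Mul(8, L), Mul(8, j))) = Add(-40, Mul(8, L), Mul(8, j)))
Add(c, Function('k')(Mul(2, 77), 221)) = Add(-33323, Add(-40, Mul(8, 221), Mul(8, Mul(2, 77)))) = Add(-33323, Add(-40, 1768, Mul(8, 154))) = Add(-33323, Add(-40, 1768, 1232)) = Add(-33323, 2960) = -30363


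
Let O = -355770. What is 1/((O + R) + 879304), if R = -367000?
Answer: 1/156534 ≈ 6.3884e-6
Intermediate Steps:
1/((O + R) + 879304) = 1/((-355770 - 367000) + 879304) = 1/(-722770 + 879304) = 1/156534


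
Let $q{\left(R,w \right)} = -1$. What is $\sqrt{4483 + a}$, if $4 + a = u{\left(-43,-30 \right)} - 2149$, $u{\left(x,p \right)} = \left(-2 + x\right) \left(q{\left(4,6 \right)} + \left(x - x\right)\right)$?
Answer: $5 \sqrt{95} \approx 48.734$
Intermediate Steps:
$u{\left(x,p \right)} = 2 - x$ ($u{\left(x,p \right)} = \left(-2 + x\right) \left(-1 + \left(x - x\right)\right) = \left(-2 + x\right) \left(-1 + 0\right) = \left(-2 + x\right) \left(-1\right) = 2 - x$)
$a = -2108$ ($a = -4 + \left(\left(2 - -43\right) - 2149\right) = -4 + \left(\left(2 + 43\right) - 2149\right) = -4 + \left(45 - 2149\right) = -4 - 2104 = -2108$)
$\sqrt{4483 + a} = \sqrt{4483 - 2108} = \sqrt{2375} = 5 \sqrt{95}$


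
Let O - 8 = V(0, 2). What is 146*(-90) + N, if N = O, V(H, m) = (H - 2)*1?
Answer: -13134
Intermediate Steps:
V(H, m) = -2 + H (V(H, m) = (-2 + H)*1 = -2 + H)
O = 6 (O = 8 + (-2 + 0) = 8 - 2 = 6)
N = 6
146*(-90) + N = 146*(-90) + 6 = -13140 + 6 = -13134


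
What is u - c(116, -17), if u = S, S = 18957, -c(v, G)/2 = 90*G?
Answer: 15897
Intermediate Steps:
c(v, G) = -180*G
u = 18957
u - c(116, -17) = 18957 - (-180)*(-17) = 18957 - 1*3060 = 18957 - 3060 = 15897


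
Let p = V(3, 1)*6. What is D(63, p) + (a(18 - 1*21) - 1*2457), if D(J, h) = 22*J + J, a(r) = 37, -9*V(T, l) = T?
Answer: -971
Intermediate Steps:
V(T, l) = -T/9
p = -2 (p = -⅑*3*6 = -⅓*6 = -2)
D(J, h) = 23*J
D(63, p) + (a(18 - 1*21) - 1*2457) = 23*63 + (37 - 1*2457) = 1449 + (37 - 2457) = 1449 - 2420 = -971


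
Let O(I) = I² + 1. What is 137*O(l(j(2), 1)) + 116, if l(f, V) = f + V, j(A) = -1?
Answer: 253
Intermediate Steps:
l(f, V) = V + f
O(I) = 1 + I²
137*O(l(j(2), 1)) + 116 = 137*(1 + (1 - 1)²) + 116 = 137*(1 + 0²) + 116 = 137*(1 + 0) + 116 = 137*1 + 116 = 137 + 116 = 253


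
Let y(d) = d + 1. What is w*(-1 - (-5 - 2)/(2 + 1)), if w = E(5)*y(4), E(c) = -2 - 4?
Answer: -40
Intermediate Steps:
E(c) = -6
y(d) = 1 + d
w = -30 (w = -6*(1 + 4) = -6*5 = -30)
w*(-1 - (-5 - 2)/(2 + 1)) = -30*(-1 - (-5 - 2)/(2 + 1)) = -30*(-1 - (-7)/3) = -30*(-1 - 1*(-7/3)) = -30*(-1 + 7/3) = -30*4/3 = -40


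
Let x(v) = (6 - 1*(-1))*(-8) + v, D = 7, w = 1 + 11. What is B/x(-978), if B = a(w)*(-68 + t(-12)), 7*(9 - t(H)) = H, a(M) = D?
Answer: 401/1034 ≈ 0.38781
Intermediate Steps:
w = 12
a(M) = 7
x(v) = -56 + v (x(v) = (6 + 1)*(-8) + v = 7*(-8) + v = -56 + v)
t(H) = 9 - H/7
B = -401 (B = 7*(-68 + (9 - ⅐*(-12))) = 7*(-68 + (9 + 12/7)) = 7*(-68 + 75/7) = 7*(-401/7) = -401)
B/x(-978) = -401/(-56 - 978) = -401/(-1034) = -401*(-1/1034) = 401/1034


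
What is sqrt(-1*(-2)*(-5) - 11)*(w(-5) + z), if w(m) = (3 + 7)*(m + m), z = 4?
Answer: -96*I*sqrt(21) ≈ -439.93*I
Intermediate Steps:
w(m) = 20*m (w(m) = 10*(2*m) = 20*m)
sqrt(-1*(-2)*(-5) - 11)*(w(-5) + z) = sqrt(-1*(-2)*(-5) - 11)*(20*(-5) + 4) = sqrt(2*(-5) - 11)*(-100 + 4) = sqrt(-10 - 11)*(-96) = sqrt(-21)*(-96) = (I*sqrt(21))*(-96) = -96*I*sqrt(21)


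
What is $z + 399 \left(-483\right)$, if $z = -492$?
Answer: $-193209$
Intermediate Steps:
$z + 399 \left(-483\right) = -492 + 399 \left(-483\right) = -492 - 192717 = -193209$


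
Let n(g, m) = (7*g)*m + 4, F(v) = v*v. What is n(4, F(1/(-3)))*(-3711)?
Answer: -79168/3 ≈ -26389.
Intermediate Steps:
F(v) = v**2
n(g, m) = 4 + 7*g*m (n(g, m) = 7*g*m + 4 = 4 + 7*g*m)
n(4, F(1/(-3)))*(-3711) = (4 + 7*4*(1/(-3))**2)*(-3711) = (4 + 7*4*(-1/3)**2)*(-3711) = (4 + 7*4*(1/9))*(-3711) = (4 + 28/9)*(-3711) = (64/9)*(-3711) = -79168/3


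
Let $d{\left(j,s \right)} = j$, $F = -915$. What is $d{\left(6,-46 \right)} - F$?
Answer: $921$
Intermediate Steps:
$d{\left(6,-46 \right)} - F = 6 - -915 = 6 + 915 = 921$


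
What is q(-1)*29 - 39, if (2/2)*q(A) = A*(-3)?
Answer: 48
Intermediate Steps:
q(A) = -3*A (q(A) = A*(-3) = -3*A)
q(-1)*29 - 39 = -3*(-1)*29 - 39 = 3*29 - 39 = 87 - 39 = 48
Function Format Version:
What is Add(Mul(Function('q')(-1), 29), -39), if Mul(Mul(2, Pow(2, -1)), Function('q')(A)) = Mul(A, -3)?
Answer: 48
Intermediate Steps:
Function('q')(A) = Mul(-3, A) (Function('q')(A) = Mul(A, -3) = Mul(-3, A))
Add(Mul(Function('q')(-1), 29), -39) = Add(Mul(Mul(-3, -1), 29), -39) = Add(Mul(3, 29), -39) = Add(87, -39) = 48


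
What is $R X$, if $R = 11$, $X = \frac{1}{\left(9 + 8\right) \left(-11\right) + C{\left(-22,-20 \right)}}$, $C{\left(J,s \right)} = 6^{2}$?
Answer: $- \frac{11}{151} \approx -0.072848$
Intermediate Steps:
$C{\left(J,s \right)} = 36$
$X = - \frac{1}{151}$ ($X = \frac{1}{\left(9 + 8\right) \left(-11\right) + 36} = \frac{1}{17 \left(-11\right) + 36} = \frac{1}{-187 + 36} = \frac{1}{-151} = - \frac{1}{151} \approx -0.0066225$)
$R X = 11 \left(- \frac{1}{151}\right) = - \frac{11}{151}$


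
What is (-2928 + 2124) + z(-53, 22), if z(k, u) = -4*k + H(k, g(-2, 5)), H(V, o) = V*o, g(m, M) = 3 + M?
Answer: -1016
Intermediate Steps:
z(k, u) = 4*k (z(k, u) = -4*k + k*(3 + 5) = -4*k + k*8 = -4*k + 8*k = 4*k)
(-2928 + 2124) + z(-53, 22) = (-2928 + 2124) + 4*(-53) = -804 - 212 = -1016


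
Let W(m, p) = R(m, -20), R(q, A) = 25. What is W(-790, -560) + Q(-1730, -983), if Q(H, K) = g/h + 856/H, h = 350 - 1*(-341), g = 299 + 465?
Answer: 15307987/597715 ≈ 25.611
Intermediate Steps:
g = 764
h = 691 (h = 350 + 341 = 691)
W(m, p) = 25
Q(H, K) = 764/691 + 856/H
W(-790, -560) + Q(-1730, -983) = 25 + (764/691 + 856/(-1730)) = 25 + (764/691 + 856*(-1/1730)) = 25 + (764/691 - 428/865) = 25 + 365112/597715 = 15307987/597715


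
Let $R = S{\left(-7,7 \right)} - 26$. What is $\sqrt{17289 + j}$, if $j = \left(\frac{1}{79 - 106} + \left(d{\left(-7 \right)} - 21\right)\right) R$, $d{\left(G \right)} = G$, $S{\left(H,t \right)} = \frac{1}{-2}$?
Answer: $\frac{\sqrt{5842362}}{18} \approx 134.28$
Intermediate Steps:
$S{\left(H,t \right)} = - \frac{1}{2}$
$R = - \frac{53}{2}$ ($R = - \frac{1}{2} - 26 = - \frac{53}{2} \approx -26.5$)
$j = \frac{40121}{54}$ ($j = \left(\frac{1}{79 - 106} - 28\right) \left(- \frac{53}{2}\right) = \left(\frac{1}{-27} - 28\right) \left(- \frac{53}{2}\right) = \left(- \frac{1}{27} - 28\right) \left(- \frac{53}{2}\right) = \left(- \frac{757}{27}\right) \left(- \frac{53}{2}\right) = \frac{40121}{54} \approx 742.98$)
$\sqrt{17289 + j} = \sqrt{17289 + \frac{40121}{54}} = \sqrt{\frac{973727}{54}} = \frac{\sqrt{5842362}}{18}$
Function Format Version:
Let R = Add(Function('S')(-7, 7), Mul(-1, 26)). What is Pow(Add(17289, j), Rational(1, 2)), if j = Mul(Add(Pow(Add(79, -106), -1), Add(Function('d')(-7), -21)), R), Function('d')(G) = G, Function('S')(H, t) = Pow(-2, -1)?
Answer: Mul(Rational(1, 18), Pow(5842362, Rational(1, 2))) ≈ 134.28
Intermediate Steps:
Function('S')(H, t) = Rational(-1, 2)
R = Rational(-53, 2) (R = Add(Rational(-1, 2), Mul(-1, 26)) = Add(Rational(-1, 2), -26) = Rational(-53, 2) ≈ -26.500)
j = Rational(40121, 54) (j = Mul(Add(Pow(Add(79, -106), -1), Add(-7, -21)), Rational(-53, 2)) = Mul(Add(Pow(-27, -1), -28), Rational(-53, 2)) = Mul(Add(Rational(-1, 27), -28), Rational(-53, 2)) = Mul(Rational(-757, 27), Rational(-53, 2)) = Rational(40121, 54) ≈ 742.98)
Pow(Add(17289, j), Rational(1, 2)) = Pow(Add(17289, Rational(40121, 54)), Rational(1, 2)) = Pow(Rational(973727, 54), Rational(1, 2)) = Mul(Rational(1, 18), Pow(5842362, Rational(1, 2)))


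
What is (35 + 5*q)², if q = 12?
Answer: 9025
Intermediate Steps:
(35 + 5*q)² = (35 + 5*12)² = (35 + 60)² = 95² = 9025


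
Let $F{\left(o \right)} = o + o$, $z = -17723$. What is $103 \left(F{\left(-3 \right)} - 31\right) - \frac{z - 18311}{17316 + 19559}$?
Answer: $- \frac{140494591}{36875} \approx -3810.0$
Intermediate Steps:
$F{\left(o \right)} = 2 o$
$103 \left(F{\left(-3 \right)} - 31\right) - \frac{z - 18311}{17316 + 19559} = 103 \left(2 \left(-3\right) - 31\right) - \frac{-17723 - 18311}{17316 + 19559} = 103 \left(-6 - 31\right) - - \frac{36034}{36875} = 103 \left(-37\right) - \left(-36034\right) \frac{1}{36875} = -3811 - - \frac{36034}{36875} = -3811 + \frac{36034}{36875} = - \frac{140494591}{36875}$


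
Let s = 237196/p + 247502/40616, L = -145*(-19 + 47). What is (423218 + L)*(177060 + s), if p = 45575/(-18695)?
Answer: 3094554052188636927/92553710 ≈ 3.3435e+10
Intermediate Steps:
p = -9115/3739 (p = 45575*(-1/18695) = -9115/3739 ≈ -2.4378)
L = -4060 (L = -145*28 = -4060)
s = -18009546649587/185107420 (s = 237196/(-9115/3739) + 247502/40616 = 237196*(-3739/9115) + 247502*(1/40616) = -886875844/9115 + 123751/20308 = -18009546649587/185107420 ≈ -97292.)
(423218 + L)*(177060 + s) = (423218 - 4060)*(177060 - 18009546649587/185107420) = 419158*(14765573135613/185107420) = 3094554052188636927/92553710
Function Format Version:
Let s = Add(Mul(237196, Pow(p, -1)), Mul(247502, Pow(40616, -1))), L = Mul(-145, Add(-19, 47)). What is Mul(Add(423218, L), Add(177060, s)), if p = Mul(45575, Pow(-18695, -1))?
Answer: Rational(3094554052188636927, 92553710) ≈ 3.3435e+10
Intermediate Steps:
p = Rational(-9115, 3739) (p = Mul(45575, Rational(-1, 18695)) = Rational(-9115, 3739) ≈ -2.4378)
L = -4060 (L = Mul(-145, 28) = -4060)
s = Rational(-18009546649587, 185107420) (s = Add(Mul(237196, Pow(Rational(-9115, 3739), -1)), Mul(247502, Pow(40616, -1))) = Add(Mul(237196, Rational(-3739, 9115)), Mul(247502, Rational(1, 40616))) = Add(Rational(-886875844, 9115), Rational(123751, 20308)) = Rational(-18009546649587, 185107420) ≈ -97292.)
Mul(Add(423218, L), Add(177060, s)) = Mul(Add(423218, -4060), Add(177060, Rational(-18009546649587, 185107420))) = Mul(419158, Rational(14765573135613, 185107420)) = Rational(3094554052188636927, 92553710)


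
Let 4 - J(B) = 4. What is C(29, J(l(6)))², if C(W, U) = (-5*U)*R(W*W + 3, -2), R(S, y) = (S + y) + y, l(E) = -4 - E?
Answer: 0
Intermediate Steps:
J(B) = 0 (J(B) = 4 - 1*4 = 4 - 4 = 0)
R(S, y) = S + 2*y
C(W, U) = -5*U*(-1 + W²) (C(W, U) = (-5*U)*((W*W + 3) + 2*(-2)) = (-5*U)*((W² + 3) - 4) = (-5*U)*((3 + W²) - 4) = (-5*U)*(-1 + W²) = -5*U*(-1 + W²))
C(29, J(l(6)))² = (5*0*(1 - 1*29²))² = (5*0*(1 - 1*841))² = (5*0*(1 - 841))² = (5*0*(-840))² = 0² = 0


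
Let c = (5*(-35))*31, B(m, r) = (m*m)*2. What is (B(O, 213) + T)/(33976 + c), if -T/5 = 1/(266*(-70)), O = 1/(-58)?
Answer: 901/29806140028 ≈ 3.0229e-8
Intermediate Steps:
O = -1/58 ≈ -0.017241
B(m, r) = 2*m**2 (B(m, r) = m**2*2 = 2*m**2)
T = 1/3724 (T = -5/(266*(-70)) = -5/(-18620) = -5*(-1/18620) = 1/3724 ≈ 0.00026853)
c = -5425 (c = -175*31 = -5425)
(B(O, 213) + T)/(33976 + c) = (2*(-1/58)**2 + 1/3724)/(33976 - 5425) = (2*(1/3364) + 1/3724)/28551 = (1/1682 + 1/3724)*(1/28551) = (2703/3131884)*(1/28551) = 901/29806140028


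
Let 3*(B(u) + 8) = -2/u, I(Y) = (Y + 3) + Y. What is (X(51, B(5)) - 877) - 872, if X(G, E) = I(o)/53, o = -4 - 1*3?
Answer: -92708/53 ≈ -1749.2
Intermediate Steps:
o = -7 (o = -4 - 3 = -7)
I(Y) = 3 + 2*Y (I(Y) = (3 + Y) + Y = 3 + 2*Y)
B(u) = -8 - 2/(3*u) (B(u) = -8 + (-2/u)/3 = -8 - 2/(3*u))
X(G, E) = -11/53 (X(G, E) = (3 + 2*(-7))/53 = (3 - 14)*(1/53) = -11*1/53 = -11/53)
(X(51, B(5)) - 877) - 872 = (-11/53 - 877) - 872 = -46492/53 - 872 = -92708/53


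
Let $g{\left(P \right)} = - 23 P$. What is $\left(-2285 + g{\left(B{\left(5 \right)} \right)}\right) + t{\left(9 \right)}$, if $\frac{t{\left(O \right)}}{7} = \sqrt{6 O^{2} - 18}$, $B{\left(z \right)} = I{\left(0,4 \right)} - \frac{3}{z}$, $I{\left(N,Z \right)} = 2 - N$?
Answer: $- \frac{11586}{5} + 42 \sqrt{13} \approx -2165.8$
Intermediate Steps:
$B{\left(z \right)} = 2 - \frac{3}{z}$ ($B{\left(z \right)} = \left(2 - 0\right) - \frac{3}{z} = \left(2 + 0\right) - \frac{3}{z} = 2 - \frac{3}{z}$)
$t{\left(O \right)} = 7 \sqrt{-18 + 6 O^{2}}$ ($t{\left(O \right)} = 7 \sqrt{6 O^{2} - 18} = 7 \sqrt{-18 + 6 O^{2}}$)
$\left(-2285 + g{\left(B{\left(5 \right)} \right)}\right) + t{\left(9 \right)} = \left(-2285 - 23 \left(2 - \frac{3}{5}\right)\right) + 7 \sqrt{-18 + 6 \cdot 9^{2}} = \left(-2285 - 23 \left(2 - \frac{3}{5}\right)\right) + 7 \sqrt{-18 + 6 \cdot 81} = \left(-2285 - 23 \left(2 - \frac{3}{5}\right)\right) + 7 \sqrt{-18 + 486} = \left(-2285 - \frac{161}{5}\right) + 7 \sqrt{468} = \left(-2285 - \frac{161}{5}\right) + 7 \cdot 6 \sqrt{13} = - \frac{11586}{5} + 42 \sqrt{13}$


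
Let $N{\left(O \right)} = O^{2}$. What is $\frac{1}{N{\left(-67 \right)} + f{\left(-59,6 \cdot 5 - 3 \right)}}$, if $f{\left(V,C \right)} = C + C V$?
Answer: $\frac{1}{2923} \approx 0.00034211$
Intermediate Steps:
$\frac{1}{N{\left(-67 \right)} + f{\left(-59,6 \cdot 5 - 3 \right)}} = \frac{1}{\left(-67\right)^{2} + \left(6 \cdot 5 - 3\right) \left(1 - 59\right)} = \frac{1}{4489 + \left(30 - 3\right) \left(-58\right)} = \frac{1}{4489 + 27 \left(-58\right)} = \frac{1}{4489 - 1566} = \frac{1}{2923}$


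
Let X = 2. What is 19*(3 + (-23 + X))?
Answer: -342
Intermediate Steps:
19*(3 + (-23 + X)) = 19*(3 + (-23 + 2)) = 19*(3 - 21) = 19*(-18) = -342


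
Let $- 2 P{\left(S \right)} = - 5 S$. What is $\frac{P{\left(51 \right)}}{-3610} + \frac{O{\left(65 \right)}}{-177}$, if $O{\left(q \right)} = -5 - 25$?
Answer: $\frac{11431}{85196} \approx 0.13417$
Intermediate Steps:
$P{\left(S \right)} = \frac{5 S}{2}$ ($P{\left(S \right)} = - \frac{\left(-5\right) S}{2} = \frac{5 S}{2}$)
$O{\left(q \right)} = -30$ ($O{\left(q \right)} = -5 - 25 = -30$)
$\frac{P{\left(51 \right)}}{-3610} + \frac{O{\left(65 \right)}}{-177} = \frac{\frac{5}{2} \cdot 51}{-3610} - \frac{30}{-177} = \frac{255}{2} \left(- \frac{1}{3610}\right) - - \frac{10}{59} = - \frac{51}{1444} + \frac{10}{59} = \frac{11431}{85196}$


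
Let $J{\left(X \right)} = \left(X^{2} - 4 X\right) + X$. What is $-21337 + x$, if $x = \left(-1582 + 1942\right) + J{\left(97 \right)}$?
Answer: $-11859$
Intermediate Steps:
$J{\left(X \right)} = X^{2} - 3 X$
$x = 9478$ ($x = \left(-1582 + 1942\right) + 97 \left(-3 + 97\right) = 360 + 97 \cdot 94 = 360 + 9118 = 9478$)
$-21337 + x = -21337 + 9478 = -11859$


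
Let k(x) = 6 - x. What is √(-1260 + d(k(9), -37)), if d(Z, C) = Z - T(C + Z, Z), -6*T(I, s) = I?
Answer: I*√11427/3 ≈ 35.632*I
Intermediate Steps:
T(I, s) = -I/6
d(Z, C) = C/6 + 7*Z/6 (d(Z, C) = Z - (-1)*(C + Z)/6 = Z - (-C/6 - Z/6) = Z + (C/6 + Z/6) = C/6 + 7*Z/6)
√(-1260 + d(k(9), -37)) = √(-1260 + ((⅙)*(-37) + 7*(6 - 1*9)/6)) = √(-1260 + (-37/6 + 7*(6 - 9)/6)) = √(-1260 + (-37/6 + (7/6)*(-3))) = √(-1260 + (-37/6 - 7/2)) = √(-1260 - 29/3) = √(-3809/3) = I*√11427/3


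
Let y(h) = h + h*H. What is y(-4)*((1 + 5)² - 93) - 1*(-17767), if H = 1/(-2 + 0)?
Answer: 17881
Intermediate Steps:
H = -½ (H = 1/(-2) = -½ ≈ -0.50000)
y(h) = h/2 (y(h) = h + h*(-½) = h - h/2 = h/2)
y(-4)*((1 + 5)² - 93) - 1*(-17767) = ((½)*(-4))*((1 + 5)² - 93) - 1*(-17767) = -2*(6² - 93) + 17767 = -2*(36 - 93) + 17767 = -2*(-57) + 17767 = 114 + 17767 = 17881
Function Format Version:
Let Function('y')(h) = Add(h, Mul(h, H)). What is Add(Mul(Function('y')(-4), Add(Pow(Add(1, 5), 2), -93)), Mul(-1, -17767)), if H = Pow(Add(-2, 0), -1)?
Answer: 17881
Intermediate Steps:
H = Rational(-1, 2) (H = Pow(-2, -1) = Rational(-1, 2) ≈ -0.50000)
Function('y')(h) = Mul(Rational(1, 2), h) (Function('y')(h) = Add(h, Mul(h, Rational(-1, 2))) = Add(h, Mul(Rational(-1, 2), h)) = Mul(Rational(1, 2), h))
Add(Mul(Function('y')(-4), Add(Pow(Add(1, 5), 2), -93)), Mul(-1, -17767)) = Add(Mul(Mul(Rational(1, 2), -4), Add(Pow(Add(1, 5), 2), -93)), Mul(-1, -17767)) = Add(Mul(-2, Add(Pow(6, 2), -93)), 17767) = Add(Mul(-2, Add(36, -93)), 17767) = Add(Mul(-2, -57), 17767) = Add(114, 17767) = 17881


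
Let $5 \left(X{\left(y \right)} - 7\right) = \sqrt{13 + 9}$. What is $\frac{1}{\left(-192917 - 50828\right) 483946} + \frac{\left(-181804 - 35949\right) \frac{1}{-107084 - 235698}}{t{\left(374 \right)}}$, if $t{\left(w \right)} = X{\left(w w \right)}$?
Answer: $\frac{1123763247920006251}{12160635316467369105} - \frac{1088765 \sqrt{22}}{412366746} \approx 0.080026$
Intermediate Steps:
$X{\left(y \right)} = 7 + \frac{\sqrt{22}}{5}$ ($X{\left(y \right)} = 7 + \frac{\sqrt{13 + 9}}{5} = 7 + \frac{\sqrt{22}}{5}$)
$t{\left(w \right)} = 7 + \frac{\sqrt{22}}{5}$
$\frac{1}{\left(-192917 - 50828\right) 483946} + \frac{\left(-181804 - 35949\right) \frac{1}{-107084 - 235698}}{t{\left(374 \right)}} = \frac{1}{\left(-192917 - 50828\right) 483946} + \frac{\left(-181804 - 35949\right) \frac{1}{-107084 - 235698}}{7 + \frac{\sqrt{22}}{5}} = \frac{1}{-243745} \cdot \frac{1}{483946} + \frac{\left(-217753\right) \frac{1}{-342782}}{7 + \frac{\sqrt{22}}{5}} = \left(- \frac{1}{243745}\right) \frac{1}{483946} + \frac{\left(-217753\right) \left(- \frac{1}{342782}\right)}{7 + \frac{\sqrt{22}}{5}} = - \frac{1}{117959417770} + \frac{217753}{342782 \left(7 + \frac{\sqrt{22}}{5}\right)}$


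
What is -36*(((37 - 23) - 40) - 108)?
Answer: 4824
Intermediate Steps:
-36*(((37 - 23) - 40) - 108) = -36*((14 - 40) - 108) = -36*(-26 - 108) = -36*(-134) = 4824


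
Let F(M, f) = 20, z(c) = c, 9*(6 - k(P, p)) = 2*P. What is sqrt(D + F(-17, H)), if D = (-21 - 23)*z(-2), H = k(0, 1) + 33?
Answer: 6*sqrt(3) ≈ 10.392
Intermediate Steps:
k(P, p) = 6 - 2*P/9
H = 39 (H = (6 - 2/9*0) + 33 = (6 + 0) + 33 = 6 + 33 = 39)
D = 88 (D = (-21 - 23)*(-2) = -44*(-2) = 88)
sqrt(D + F(-17, H)) = sqrt(88 + 20) = sqrt(108) = 6*sqrt(3)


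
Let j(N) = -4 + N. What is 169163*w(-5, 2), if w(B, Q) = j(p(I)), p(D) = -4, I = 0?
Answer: -1353304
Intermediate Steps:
w(B, Q) = -8 (w(B, Q) = -4 - 4 = -8)
169163*w(-5, 2) = 169163*(-8) = -1353304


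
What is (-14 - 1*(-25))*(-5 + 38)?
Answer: 363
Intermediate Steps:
(-14 - 1*(-25))*(-5 + 38) = (-14 + 25)*33 = 11*33 = 363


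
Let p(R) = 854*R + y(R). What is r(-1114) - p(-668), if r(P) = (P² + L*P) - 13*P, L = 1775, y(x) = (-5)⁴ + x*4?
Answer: -149353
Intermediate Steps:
y(x) = 625 + 4*x
r(P) = P² + 1762*P (r(P) = (P² + 1775*P) - 13*P = P² + 1762*P)
p(R) = 625 + 858*R (p(R) = 854*R + (625 + 4*R) = 625 + 858*R)
r(-1114) - p(-668) = -1114*(1762 - 1114) - (625 + 858*(-668)) = -1114*648 - (625 - 573144) = -721872 - 1*(-572519) = -721872 + 572519 = -149353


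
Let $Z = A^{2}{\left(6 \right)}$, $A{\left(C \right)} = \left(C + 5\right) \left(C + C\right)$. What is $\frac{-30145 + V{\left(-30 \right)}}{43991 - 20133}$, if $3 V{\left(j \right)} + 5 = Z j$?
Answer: $- \frac{306580}{35787} \approx -8.5668$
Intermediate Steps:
$A{\left(C \right)} = 2 C \left(5 + C\right)$ ($A{\left(C \right)} = \left(5 + C\right) 2 C = 2 C \left(5 + C\right)$)
$Z = 17424$ ($Z = \left(2 \cdot 6 \left(5 + 6\right)\right)^{2} = \left(2 \cdot 6 \cdot 11\right)^{2} = 132^{2} = 17424$)
$V{\left(j \right)} = - \frac{5}{3} + 5808 j$ ($V{\left(j \right)} = - \frac{5}{3} + \frac{17424 j}{3} = - \frac{5}{3} + 5808 j$)
$\frac{-30145 + V{\left(-30 \right)}}{43991 - 20133} = \frac{-30145 + \left(- \frac{5}{3} + 5808 \left(-30\right)\right)}{43991 - 20133} = \frac{-30145 - \frac{522725}{3}}{23858} = \left(-30145 - \frac{522725}{3}\right) \frac{1}{23858} = \left(- \frac{613160}{3}\right) \frac{1}{23858} = - \frac{306580}{35787}$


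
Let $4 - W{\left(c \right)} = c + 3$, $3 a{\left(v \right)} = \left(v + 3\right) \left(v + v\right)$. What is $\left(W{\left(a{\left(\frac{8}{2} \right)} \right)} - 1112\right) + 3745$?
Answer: $\frac{7846}{3} \approx 2615.3$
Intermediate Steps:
$a{\left(v \right)} = \frac{2 v \left(3 + v\right)}{3}$ ($a{\left(v \right)} = \frac{\left(v + 3\right) \left(v + v\right)}{3} = \frac{\left(3 + v\right) 2 v}{3} = \frac{2 v \left(3 + v\right)}{3}$)
$W{\left(c \right)} = 1 - c$ ($W{\left(c \right)} = 4 - \left(c + 3\right) = 4 - \left(3 + c\right) = 1 - c$)
$\left(W{\left(a{\left(\frac{8}{2} \right)} \right)} - 1112\right) + 3745 = \left(\left(1 - \frac{2 \cdot \frac{8}{2} \left(3 + \frac{8}{2}\right)}{3}\right) - 1112\right) + 3745 = \left(\left(1 - \frac{2 \cdot 8 \cdot \frac{1}{2} \left(3 + 8 \cdot \frac{1}{2}\right)}{3}\right) - 1112\right) + 3745 = \left(\left(1 - \frac{2}{3} \cdot 4 \left(3 + 4\right)\right) - 1112\right) + 3745 = \left(\left(1 - \frac{2}{3} \cdot 4 \cdot 7\right) - 1112\right) + 3745 = \left(\left(1 - \frac{56}{3}\right) - 1112\right) + 3745 = \left(- \frac{53}{3} - 1112\right) + 3745 = - \frac{3389}{3} + 3745 = \frac{7846}{3}$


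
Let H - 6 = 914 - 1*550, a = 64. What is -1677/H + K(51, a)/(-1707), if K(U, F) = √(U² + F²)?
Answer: -1677/370 - √6697/1707 ≈ -4.5804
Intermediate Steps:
H = 370 (H = 6 + (914 - 1*550) = 6 + (914 - 550) = 6 + 364 = 370)
K(U, F) = √(F² + U²)
-1677/H + K(51, a)/(-1707) = -1677/370 + √(64² + 51²)/(-1707) = -1677*1/370 + √(4096 + 2601)*(-1/1707) = -1677/370 + √6697*(-1/1707) = -1677/370 - √6697/1707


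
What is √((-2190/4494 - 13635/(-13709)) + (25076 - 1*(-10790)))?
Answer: 2*√945375370608877194/10268041 ≈ 189.38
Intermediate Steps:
√((-2190/4494 - 13635/(-13709)) + (25076 - 1*(-10790))) = √((-2190*1/4494 - 13635*(-1/13709)) + (25076 + 10790)) = √((-365/749 + 13635/13709) + 35866) = √(5208830/10268041 + 35866) = √(368278767336/10268041) = 2*√945375370608877194/10268041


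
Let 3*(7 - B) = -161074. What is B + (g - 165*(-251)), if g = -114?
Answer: 284998/3 ≈ 94999.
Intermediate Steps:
B = 161095/3 (B = 7 - 1/3*(-161074) = 7 + 161074/3 = 161095/3 ≈ 53698.)
B + (g - 165*(-251)) = 161095/3 + (-114 - 165*(-251)) = 161095/3 + (-114 + 41415) = 161095/3 + 41301 = 284998/3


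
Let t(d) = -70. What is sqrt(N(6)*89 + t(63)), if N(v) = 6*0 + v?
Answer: 4*sqrt(29) ≈ 21.541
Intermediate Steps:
N(v) = v (N(v) = 0 + v = v)
sqrt(N(6)*89 + t(63)) = sqrt(6*89 - 70) = sqrt(534 - 70) = sqrt(464) = 4*sqrt(29)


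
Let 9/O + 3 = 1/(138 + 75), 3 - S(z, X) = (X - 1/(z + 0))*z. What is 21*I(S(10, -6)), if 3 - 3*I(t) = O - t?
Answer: 312641/638 ≈ 490.03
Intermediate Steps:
S(z, X) = 3 - z*(X - 1/z) (S(z, X) = 3 - (X - 1/(z + 0))*z = 3 - (X - 1/z)*z = 3 - z*(X - 1/z))
O = -1917/638 (O = 9/(-3 + 1/(138 + 75)) = 9/(-3 + 1/213) = 9/(-638/213) = 9*(-213/638) = -1917/638 ≈ -3.0047)
I(t) = 1277/638 + t/3 (I(t) = 1 - (-1917/638 - t)/3 = 1 + (639/638 + t/3) = 1277/638 + t/3)
21*I(S(10, -6)) = 21*(1277/638 + (4 - 1*(-6)*10)/3) = 21*(1277/638 + (4 + 60)/3) = 21*(1277/638 + (⅓)*64) = 21*(1277/638 + 64/3) = 21*(44663/1914) = 312641/638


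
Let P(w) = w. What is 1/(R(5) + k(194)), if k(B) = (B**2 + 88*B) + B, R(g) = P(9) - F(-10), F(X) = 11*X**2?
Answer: 1/53811 ≈ 1.8584e-5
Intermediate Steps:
R(g) = -1091 (R(g) = 9 - 11*(-10)**2 = 9 - 11*100 = 9 - 1*1100 = 9 - 1100 = -1091)
k(B) = B**2 + 89*B
1/(R(5) + k(194)) = 1/(-1091 + 194*(89 + 194)) = 1/(-1091 + 194*283) = 1/(-1091 + 54902) = 1/53811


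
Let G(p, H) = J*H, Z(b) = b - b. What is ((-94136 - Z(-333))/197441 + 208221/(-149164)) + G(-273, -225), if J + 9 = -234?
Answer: 1610183155724935/29451089324 ≈ 54673.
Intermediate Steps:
J = -243 (J = -9 - 234 = -243)
Z(b) = 0
G(p, H) = -243*H
((-94136 - Z(-333))/197441 + 208221/(-149164)) + G(-273, -225) = ((-94136 - 1*0)/197441 + 208221/(-149164)) - 243*(-225) = ((-94136 + 0)*(1/197441) + 208221*(-1/149164)) + 54675 = (-94136*1/197441 - 208221/149164) + 54675 = (-94136/197441 - 208221/149164) + 54675 = -55153064765/29451089324 + 54675 = 1610183155724935/29451089324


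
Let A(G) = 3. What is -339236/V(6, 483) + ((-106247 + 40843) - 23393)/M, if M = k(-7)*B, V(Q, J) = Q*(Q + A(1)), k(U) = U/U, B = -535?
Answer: -88348111/14445 ≈ -6116.2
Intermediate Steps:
k(U) = 1
V(Q, J) = Q*(3 + Q) (V(Q, J) = Q*(Q + 3) = Q*(3 + Q))
M = -535 (M = 1*(-535) = -535)
-339236/V(6, 483) + ((-106247 + 40843) - 23393)/M = -339236*1/(6*(3 + 6)) + ((-106247 + 40843) - 23393)/(-535) = -339236/(6*9) + (-65404 - 23393)*(-1/535) = -339236/54 - 88797*(-1/535) = -339236*1/54 + 88797/535 = -169618/27 + 88797/535 = -88348111/14445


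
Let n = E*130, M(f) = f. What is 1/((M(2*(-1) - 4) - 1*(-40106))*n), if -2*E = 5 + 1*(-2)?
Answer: -1/7819500 ≈ -1.2789e-7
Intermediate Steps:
E = -3/2 (E = -(5 + 1*(-2))/2 = -(5 - 2)/2 = -½*3 = -3/2 ≈ -1.5000)
n = -195 (n = -3/2*130 = -195)
1/((M(2*(-1) - 4) - 1*(-40106))*n) = 1/(((2*(-1) - 4) - 1*(-40106))*(-195)) = -1/195/((-2 - 4) + 40106) = -1/195/(-6 + 40106) = -1/195/40100 = (1/40100)*(-1/195) = -1/7819500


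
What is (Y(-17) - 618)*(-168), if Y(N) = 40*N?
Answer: 218064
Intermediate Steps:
(Y(-17) - 618)*(-168) = (40*(-17) - 618)*(-168) = (-680 - 618)*(-168) = -1298*(-168) = 218064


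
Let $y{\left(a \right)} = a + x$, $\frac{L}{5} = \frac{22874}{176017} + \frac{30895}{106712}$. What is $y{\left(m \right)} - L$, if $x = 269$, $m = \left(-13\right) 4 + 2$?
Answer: $\frac{4074109739261}{18783126104} \approx 216.9$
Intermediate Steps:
$m = -50$ ($m = -52 + 2 = -50$)
$L = \frac{39394877515}{18783126104}$ ($L = 5 \left(\frac{22874}{176017} + \frac{30895}{106712}\right) = 5 \cdot \frac{7878975503}{18783126104} = \frac{39394877515}{18783126104} \approx 2.0974$)
$y{\left(a \right)} = 269 + a$ ($y{\left(a \right)} = a + 269 = 269 + a$)
$y{\left(m \right)} - L = \left(269 - 50\right) - \frac{39394877515}{18783126104} = 219 - \frac{39394877515}{18783126104} = \frac{4074109739261}{18783126104}$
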